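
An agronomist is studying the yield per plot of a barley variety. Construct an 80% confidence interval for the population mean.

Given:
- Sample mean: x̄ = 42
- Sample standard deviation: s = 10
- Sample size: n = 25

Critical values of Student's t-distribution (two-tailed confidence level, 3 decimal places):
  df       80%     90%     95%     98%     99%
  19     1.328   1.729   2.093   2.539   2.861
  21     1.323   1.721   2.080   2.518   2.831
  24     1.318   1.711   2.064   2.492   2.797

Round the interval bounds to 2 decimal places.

The population standard deviation σ is unknown (only the sample standard deviation s is given), so use a t-interval with df = n - 1 = 25 - 1 = 24.

For 80% confidence with df = 24, t* = 1.318 (from t-table)

Standard error: SE = s/√n = 10/√25 = 2.000000

Margin of error: E = t* × SE = 1.318 × 2.000000 = 2.6360

T-interval: x̄ ± E = 42 ± 2.6360 = (39.3640, 44.6360)

Rounded to 2 decimal places:

(39.36, 44.64)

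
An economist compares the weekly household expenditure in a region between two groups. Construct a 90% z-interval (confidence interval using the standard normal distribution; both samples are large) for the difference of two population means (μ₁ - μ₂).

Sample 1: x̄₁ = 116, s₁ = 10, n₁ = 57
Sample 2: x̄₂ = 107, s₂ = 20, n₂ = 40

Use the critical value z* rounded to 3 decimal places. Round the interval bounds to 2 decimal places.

Both samples are large (n₁ = 57 ≥ 30, n₂ = 40 ≥ 30), so a z-interval for the difference of means applies.

Point estimate: x̄₁ - x̄₂ = 116 - 107 = 9

Standard error: SE = √(s₁²/n₁ + s₂²/n₂)
= √(10²/57 + 20²/40)
= √(1.754386 + 10.000000)
= 3.428467

For 90% confidence, z* = 1.645 (from standard normal table)
Margin of error: E = z* × SE = 1.645 × 3.428467 = 5.6398

Z-interval: (x̄₁ - x̄₂) ± E = 9 ± 5.6398 = (3.3602, 14.6398)

Rounded to 2 decimal places:

(3.36, 14.64)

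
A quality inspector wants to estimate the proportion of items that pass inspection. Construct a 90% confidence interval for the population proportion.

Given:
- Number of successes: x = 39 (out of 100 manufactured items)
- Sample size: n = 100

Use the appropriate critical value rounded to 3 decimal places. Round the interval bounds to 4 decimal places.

Sample proportion: p̂ = 39/100 = 0.390000

Check conditions for normal approximation:
  np̂ = 39 ≥ 10 ✓
  n(1-p̂) = 61 ≥ 10 ✓

The sample is large enough, so use a z-interval (normal approximation) for the proportion.

For 90% confidence, z* = 1.645 (from standard normal table)

Standard error: SE = √(p̂(1-p̂)/n) = √(0.390000×0.610000/100) = 0.04877499

Margin of error: E = z* × SE = 1.645 × 0.04877499 = 0.080235

Z-interval: p̂ ± E = 0.390000 ± 0.080235 = (0.309765, 0.470235)

Rounded to 4 decimal places:

(0.3098, 0.4702)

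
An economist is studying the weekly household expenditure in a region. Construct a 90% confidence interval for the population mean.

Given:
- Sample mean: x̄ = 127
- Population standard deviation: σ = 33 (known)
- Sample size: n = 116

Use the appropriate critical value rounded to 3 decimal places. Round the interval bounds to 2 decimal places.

The population standard deviation σ is known, so use a z-interval (standard normal critical value).

For 90% confidence, z* = 1.645 (from standard normal table)

Standard error: SE = σ/√n = 33/√116 = 3.063973

Margin of error: E = z* × SE = 1.645 × 3.063973 = 5.0402

Z-interval: x̄ ± E = 127 ± 5.0402 = (121.9598, 132.0402)

Rounded to 2 decimal places:

(121.96, 132.04)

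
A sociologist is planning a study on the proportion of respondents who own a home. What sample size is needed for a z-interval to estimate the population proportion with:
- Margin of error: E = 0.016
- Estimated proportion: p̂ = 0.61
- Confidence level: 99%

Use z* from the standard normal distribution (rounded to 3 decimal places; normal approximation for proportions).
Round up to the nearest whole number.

Using z* for proportion z-interval (normal approximation).

For 99% confidence, z* = 2.576 (from standard normal table)

Sample size formula for proportion z-interval: n = z*²p̂(1-p̂)/E²

n = 2.576² × 0.61 × 0.39 / 0.016²
  = 6.635776 × 0.2379 / 0.000256
  = 6166.6059

Round up to the nearest whole number: n = 6167

6167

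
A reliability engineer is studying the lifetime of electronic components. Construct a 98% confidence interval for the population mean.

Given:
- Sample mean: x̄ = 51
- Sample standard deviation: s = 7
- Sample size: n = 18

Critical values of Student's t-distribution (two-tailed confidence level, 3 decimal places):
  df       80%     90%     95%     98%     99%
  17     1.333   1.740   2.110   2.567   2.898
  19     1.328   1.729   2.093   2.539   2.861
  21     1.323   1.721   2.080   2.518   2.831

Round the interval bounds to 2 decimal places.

The population standard deviation σ is unknown (only the sample standard deviation s is given), so use a t-interval with df = n - 1 = 18 - 1 = 17.

For 98% confidence with df = 17, t* = 2.567 (from t-table)

Standard error: SE = s/√n = 7/√18 = 1.649916

Margin of error: E = t* × SE = 2.567 × 1.649916 = 4.2353

T-interval: x̄ ± E = 51 ± 4.2353 = (46.7647, 55.2353)

Rounded to 2 decimal places:

(46.76, 55.24)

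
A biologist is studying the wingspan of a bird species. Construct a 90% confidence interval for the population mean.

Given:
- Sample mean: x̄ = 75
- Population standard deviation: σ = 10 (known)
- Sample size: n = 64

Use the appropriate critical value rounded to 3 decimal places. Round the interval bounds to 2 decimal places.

The population standard deviation σ is known, so use a z-interval (standard normal critical value).

For 90% confidence, z* = 1.645 (from standard normal table)

Standard error: SE = σ/√n = 10/√64 = 1.250000

Margin of error: E = z* × SE = 1.645 × 1.250000 = 2.0562

Z-interval: x̄ ± E = 75 ± 2.0562 = (72.9437, 77.0563)

Rounded to 2 decimal places:

(72.94, 77.06)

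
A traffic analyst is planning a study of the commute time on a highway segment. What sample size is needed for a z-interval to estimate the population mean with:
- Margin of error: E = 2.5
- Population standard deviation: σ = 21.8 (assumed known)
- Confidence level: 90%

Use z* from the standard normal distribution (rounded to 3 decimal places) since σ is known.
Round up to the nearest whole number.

Using z* since population σ is known (z-interval formula).

For 90% confidence, z* = 1.645 (from standard normal table)

Sample size formula for z-interval: n = (z*σ/E)²

n = (1.645 × 21.8 / 2.5)²
  = (14.344400)²
  = 205.7618

Round up to the nearest whole number: n = 206

206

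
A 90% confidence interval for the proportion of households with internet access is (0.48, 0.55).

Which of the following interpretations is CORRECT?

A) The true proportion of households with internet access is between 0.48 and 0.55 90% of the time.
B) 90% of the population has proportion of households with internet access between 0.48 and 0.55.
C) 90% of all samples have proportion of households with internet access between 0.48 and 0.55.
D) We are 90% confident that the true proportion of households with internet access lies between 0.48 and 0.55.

A confidence interval represents our confidence in the procedure, not a probability statement about the parameter.

Key concept: If we repeated this sampling process many times and computed a 90% CI each time, about 90% of those intervals would contain the true population parameter.

For this specific interval (0.48, 0.55):
- Midpoint (point estimate): 0.515
- Margin of error: 0.035

The correct interpretation is the one stating confidence that the true parameter lies in the interval — option D.

D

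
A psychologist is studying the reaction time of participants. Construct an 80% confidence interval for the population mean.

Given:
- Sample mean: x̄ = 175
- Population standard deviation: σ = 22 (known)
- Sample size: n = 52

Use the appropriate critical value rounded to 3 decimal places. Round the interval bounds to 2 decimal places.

The population standard deviation σ is known, so use a z-interval (standard normal critical value).

For 80% confidence, z* = 1.282 (from standard normal table)

Standard error: SE = σ/√n = 22/√52 = 3.050851

Margin of error: E = z* × SE = 1.282 × 3.050851 = 3.9112

Z-interval: x̄ ± E = 175 ± 3.9112 = (171.0888, 178.9112)

Rounded to 2 decimal places:

(171.09, 178.91)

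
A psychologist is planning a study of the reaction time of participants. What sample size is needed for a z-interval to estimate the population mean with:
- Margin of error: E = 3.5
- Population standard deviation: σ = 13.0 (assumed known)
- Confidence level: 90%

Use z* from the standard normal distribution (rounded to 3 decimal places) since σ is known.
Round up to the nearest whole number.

Using z* since population σ is known (z-interval formula).

For 90% confidence, z* = 1.645 (from standard normal table)

Sample size formula for z-interval: n = (z*σ/E)²

n = (1.645 × 13.0 / 3.5)²
  = (6.110000)²
  = 37.3321

Round up to the nearest whole number: n = 38

38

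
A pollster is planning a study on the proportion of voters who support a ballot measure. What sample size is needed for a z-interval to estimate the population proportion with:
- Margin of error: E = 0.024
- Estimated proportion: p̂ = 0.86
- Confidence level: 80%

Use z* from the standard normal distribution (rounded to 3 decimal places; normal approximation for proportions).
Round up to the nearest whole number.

Using z* for proportion z-interval (normal approximation).

For 80% confidence, z* = 1.282 (from standard normal table)

Sample size formula for proportion z-interval: n = z*²p̂(1-p̂)/E²

n = 1.282² × 0.86 × 0.14 / 0.024²
  = 1.643524 × 0.1204 / 0.000576
  = 343.5422

Round up to the nearest whole number: n = 344

344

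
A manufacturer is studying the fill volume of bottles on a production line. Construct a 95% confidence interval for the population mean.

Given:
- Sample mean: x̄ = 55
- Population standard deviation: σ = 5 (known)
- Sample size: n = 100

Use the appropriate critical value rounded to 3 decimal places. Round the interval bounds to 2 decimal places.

The population standard deviation σ is known, so use a z-interval (standard normal critical value).

For 95% confidence, z* = 1.96 (from standard normal table)

Standard error: SE = σ/√n = 5/√100 = 0.500000

Margin of error: E = z* × SE = 1.96 × 0.500000 = 0.9800

Z-interval: x̄ ± E = 55 ± 0.9800 = (54.0200, 55.9800)

Rounded to 2 decimal places:

(54.02, 55.98)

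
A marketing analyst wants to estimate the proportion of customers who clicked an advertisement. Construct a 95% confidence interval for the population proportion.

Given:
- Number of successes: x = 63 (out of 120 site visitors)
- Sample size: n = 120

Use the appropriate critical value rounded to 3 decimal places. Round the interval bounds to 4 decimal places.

Sample proportion: p̂ = 63/120 = 0.525000

Check conditions for normal approximation:
  np̂ = 63 ≥ 10 ✓
  n(1-p̂) = 57 ≥ 10 ✓

The sample is large enough, so use a z-interval (normal approximation) for the proportion.

For 95% confidence, z* = 1.96 (from standard normal table)

Standard error: SE = √(p̂(1-p̂)/n) = √(0.525000×0.475000/120) = 0.04558646

Margin of error: E = z* × SE = 1.96 × 0.04558646 = 0.089349

Z-interval: p̂ ± E = 0.525000 ± 0.089349 = (0.435651, 0.614349)

Rounded to 4 decimal places:

(0.4357, 0.6143)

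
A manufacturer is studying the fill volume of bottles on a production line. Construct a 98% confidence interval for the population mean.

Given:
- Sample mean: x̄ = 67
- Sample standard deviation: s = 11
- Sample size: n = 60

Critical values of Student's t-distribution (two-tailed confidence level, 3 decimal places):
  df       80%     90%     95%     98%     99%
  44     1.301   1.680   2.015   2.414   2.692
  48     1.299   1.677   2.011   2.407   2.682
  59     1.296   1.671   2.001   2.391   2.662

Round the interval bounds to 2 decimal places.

The population standard deviation σ is unknown (only the sample standard deviation s is given), so use a t-interval with df = n - 1 = 60 - 1 = 59.

For 98% confidence with df = 59, t* = 2.391 (from t-table)

Standard error: SE = s/√n = 11/√60 = 1.420094

Margin of error: E = t* × SE = 2.391 × 1.420094 = 3.3954

T-interval: x̄ ± E = 67 ± 3.3954 = (63.6046, 70.3954)

Rounded to 2 decimal places:

(63.60, 70.40)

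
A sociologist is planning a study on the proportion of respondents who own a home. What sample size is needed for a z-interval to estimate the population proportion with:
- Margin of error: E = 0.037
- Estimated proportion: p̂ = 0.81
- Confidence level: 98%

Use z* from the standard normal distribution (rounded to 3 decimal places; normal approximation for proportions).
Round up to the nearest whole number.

Using z* for proportion z-interval (normal approximation).

For 98% confidence, z* = 2.326 (from standard normal table)

Sample size formula for proportion z-interval: n = z*²p̂(1-p̂)/E²

n = 2.326² × 0.81 × 0.19 / 0.037²
  = 5.410276 × 0.1539 / 0.001369
  = 608.2115

Round up to the nearest whole number: n = 609

609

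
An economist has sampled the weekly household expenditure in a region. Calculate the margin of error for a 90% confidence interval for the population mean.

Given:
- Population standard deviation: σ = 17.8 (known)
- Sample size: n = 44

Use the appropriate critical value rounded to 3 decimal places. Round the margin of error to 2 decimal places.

The population standard deviation σ is known, so use the z-interval margin of error formula.

For 90% confidence, z* = 1.645 (from standard normal table)

Margin of error formula for z-interval: E = z* × σ/√n

E = 1.645 × 17.8/√44
  = 1.645 × 2.683451
  = 4.4143

Rounded to 2 decimal places:

4.41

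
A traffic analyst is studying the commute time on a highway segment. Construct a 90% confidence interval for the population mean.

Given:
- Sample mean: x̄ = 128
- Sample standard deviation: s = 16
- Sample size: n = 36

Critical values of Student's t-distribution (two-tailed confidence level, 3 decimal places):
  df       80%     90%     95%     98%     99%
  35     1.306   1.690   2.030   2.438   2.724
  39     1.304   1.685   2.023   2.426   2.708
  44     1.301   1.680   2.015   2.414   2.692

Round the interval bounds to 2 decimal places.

The population standard deviation σ is unknown (only the sample standard deviation s is given), so use a t-interval with df = n - 1 = 36 - 1 = 35.

For 90% confidence with df = 35, t* = 1.690 (from t-table)

Standard error: SE = s/√n = 16/√36 = 2.666667

Margin of error: E = t* × SE = 1.690 × 2.666667 = 4.5067

T-interval: x̄ ± E = 128 ± 4.5067 = (123.4933, 132.5067)

Rounded to 2 decimal places:

(123.49, 132.51)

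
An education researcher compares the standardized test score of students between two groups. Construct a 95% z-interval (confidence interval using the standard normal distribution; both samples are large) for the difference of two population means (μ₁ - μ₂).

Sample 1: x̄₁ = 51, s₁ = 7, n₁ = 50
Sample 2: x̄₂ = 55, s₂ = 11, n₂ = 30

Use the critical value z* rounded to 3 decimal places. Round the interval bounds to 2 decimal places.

Both samples are large (n₁ = 50 ≥ 30, n₂ = 30 ≥ 30), so a z-interval for the difference of means applies.

Point estimate: x̄₁ - x̄₂ = 51 - 55 = -4

Standard error: SE = √(s₁²/n₁ + s₂²/n₂)
= √(7²/50 + 11²/30)
= √(0.980000 + 4.033333)
= 2.239047

For 95% confidence, z* = 1.96 (from standard normal table)
Margin of error: E = z* × SE = 1.96 × 2.239047 = 4.3885

Z-interval: (x̄₁ - x̄₂) ± E = -4 ± 4.3885 = (-8.3885, 0.3885)

Rounded to 2 decimal places:

(-8.39, 0.39)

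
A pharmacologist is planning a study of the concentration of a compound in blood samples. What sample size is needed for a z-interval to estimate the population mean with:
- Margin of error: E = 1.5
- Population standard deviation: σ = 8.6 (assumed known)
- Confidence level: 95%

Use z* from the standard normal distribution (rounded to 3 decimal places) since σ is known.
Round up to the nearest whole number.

Using z* since population σ is known (z-interval formula).

For 95% confidence, z* = 1.96 (from standard normal table)

Sample size formula for z-interval: n = (z*σ/E)²

n = (1.96 × 8.6 / 1.5)²
  = (11.237333)²
  = 126.2777

Round up to the nearest whole number: n = 127

127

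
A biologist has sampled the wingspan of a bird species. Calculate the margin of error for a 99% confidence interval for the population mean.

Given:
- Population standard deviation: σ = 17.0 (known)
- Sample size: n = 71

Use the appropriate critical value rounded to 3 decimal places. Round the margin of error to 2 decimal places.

The population standard deviation σ is known, so use the z-interval margin of error formula.

For 99% confidence, z* = 2.576 (from standard normal table)

Margin of error formula for z-interval: E = z* × σ/√n

E = 2.576 × 17.0/√71
  = 2.576 × 2.017529
  = 5.1972

Rounded to 2 decimal places:

5.20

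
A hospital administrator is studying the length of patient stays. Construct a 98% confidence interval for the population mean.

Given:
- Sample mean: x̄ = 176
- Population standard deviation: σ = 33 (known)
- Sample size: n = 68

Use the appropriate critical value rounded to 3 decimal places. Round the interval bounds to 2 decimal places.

The population standard deviation σ is known, so use a z-interval (standard normal critical value).

For 98% confidence, z* = 2.326 (from standard normal table)

Standard error: SE = σ/√n = 33/√68 = 4.001838

Margin of error: E = z* × SE = 2.326 × 4.001838 = 9.3083

Z-interval: x̄ ± E = 176 ± 9.3083 = (166.6917, 185.3083)

Rounded to 2 decimal places:

(166.69, 185.31)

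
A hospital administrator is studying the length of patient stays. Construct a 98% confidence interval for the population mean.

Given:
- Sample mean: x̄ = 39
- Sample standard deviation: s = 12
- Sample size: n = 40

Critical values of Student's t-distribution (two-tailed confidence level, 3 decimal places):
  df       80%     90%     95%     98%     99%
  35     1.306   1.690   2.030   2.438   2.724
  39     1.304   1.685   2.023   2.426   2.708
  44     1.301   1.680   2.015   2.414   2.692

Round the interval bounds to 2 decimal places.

The population standard deviation σ is unknown (only the sample standard deviation s is given), so use a t-interval with df = n - 1 = 40 - 1 = 39.

For 98% confidence with df = 39, t* = 2.426 (from t-table)

Standard error: SE = s/√n = 12/√40 = 1.897367

Margin of error: E = t* × SE = 2.426 × 1.897367 = 4.6030

T-interval: x̄ ± E = 39 ± 4.6030 = (34.3970, 43.6030)

Rounded to 2 decimal places:

(34.40, 43.60)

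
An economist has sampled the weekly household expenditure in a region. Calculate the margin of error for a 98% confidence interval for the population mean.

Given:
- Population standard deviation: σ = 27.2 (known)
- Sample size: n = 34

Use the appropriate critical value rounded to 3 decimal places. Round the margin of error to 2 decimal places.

The population standard deviation σ is known, so use the z-interval margin of error formula.

For 98% confidence, z* = 2.326 (from standard normal table)

Margin of error formula for z-interval: E = z* × σ/√n

E = 2.326 × 27.2/√34
  = 2.326 × 4.664762
  = 10.8502

Rounded to 2 decimal places:

10.85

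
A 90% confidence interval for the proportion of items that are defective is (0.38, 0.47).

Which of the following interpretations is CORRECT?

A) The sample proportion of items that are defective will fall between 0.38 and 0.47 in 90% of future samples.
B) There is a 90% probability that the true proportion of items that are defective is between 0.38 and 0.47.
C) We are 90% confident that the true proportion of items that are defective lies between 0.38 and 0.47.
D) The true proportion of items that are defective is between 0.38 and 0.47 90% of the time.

A confidence interval represents our confidence in the procedure, not a probability statement about the parameter.

Key concept: If we repeated this sampling process many times and computed a 90% CI each time, about 90% of those intervals would contain the true population parameter.

For this specific interval (0.38, 0.47):
- Midpoint (point estimate): 0.425
- Margin of error: 0.045

The correct interpretation is the one stating confidence that the true parameter lies in the interval — option C.

C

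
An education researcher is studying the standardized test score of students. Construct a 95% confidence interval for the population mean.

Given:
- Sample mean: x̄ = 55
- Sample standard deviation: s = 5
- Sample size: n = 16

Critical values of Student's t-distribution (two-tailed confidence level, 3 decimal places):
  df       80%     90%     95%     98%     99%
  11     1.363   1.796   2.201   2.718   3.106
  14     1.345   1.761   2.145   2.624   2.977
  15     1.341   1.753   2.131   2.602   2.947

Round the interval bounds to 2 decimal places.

The population standard deviation σ is unknown (only the sample standard deviation s is given), so use a t-interval with df = n - 1 = 16 - 1 = 15.

For 95% confidence with df = 15, t* = 2.131 (from t-table)

Standard error: SE = s/√n = 5/√16 = 1.250000

Margin of error: E = t* × SE = 2.131 × 1.250000 = 2.6637

T-interval: x̄ ± E = 55 ± 2.6637 = (52.3362, 57.6638)

Rounded to 2 decimal places:

(52.34, 57.66)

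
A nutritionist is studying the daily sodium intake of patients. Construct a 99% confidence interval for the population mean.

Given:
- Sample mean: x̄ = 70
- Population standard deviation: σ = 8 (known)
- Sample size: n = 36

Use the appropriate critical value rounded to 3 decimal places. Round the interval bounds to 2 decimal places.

The population standard deviation σ is known, so use a z-interval (standard normal critical value).

For 99% confidence, z* = 2.576 (from standard normal table)

Standard error: SE = σ/√n = 8/√36 = 1.333333

Margin of error: E = z* × SE = 2.576 × 1.333333 = 3.4347

Z-interval: x̄ ± E = 70 ± 3.4347 = (66.5653, 73.4347)

Rounded to 2 decimal places:

(66.57, 73.43)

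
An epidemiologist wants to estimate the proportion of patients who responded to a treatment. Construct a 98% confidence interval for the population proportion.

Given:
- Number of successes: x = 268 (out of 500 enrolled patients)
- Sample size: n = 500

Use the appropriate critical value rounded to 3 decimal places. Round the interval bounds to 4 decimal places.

Sample proportion: p̂ = 268/500 = 0.536000

Check conditions for normal approximation:
  np̂ = 268 ≥ 10 ✓
  n(1-p̂) = 232 ≥ 10 ✓

The sample is large enough, so use a z-interval (normal approximation) for the proportion.

For 98% confidence, z* = 2.326 (from standard normal table)

Standard error: SE = √(p̂(1-p̂)/n) = √(0.536000×0.464000/500) = 0.02230265

Margin of error: E = z* × SE = 2.326 × 0.02230265 = 0.051876

Z-interval: p̂ ± E = 0.536000 ± 0.051876 = (0.484124, 0.587876)

Rounded to 4 decimal places:

(0.4841, 0.5879)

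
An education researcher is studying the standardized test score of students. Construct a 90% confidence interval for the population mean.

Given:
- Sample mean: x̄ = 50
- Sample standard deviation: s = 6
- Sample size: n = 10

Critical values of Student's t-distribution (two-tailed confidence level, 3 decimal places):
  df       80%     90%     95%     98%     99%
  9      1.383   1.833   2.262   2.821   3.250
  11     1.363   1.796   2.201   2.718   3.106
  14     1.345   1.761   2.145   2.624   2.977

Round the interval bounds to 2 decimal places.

The population standard deviation σ is unknown (only the sample standard deviation s is given), so use a t-interval with df = n - 1 = 10 - 1 = 9.

For 90% confidence with df = 9, t* = 1.833 (from t-table)

Standard error: SE = s/√n = 6/√10 = 1.897367

Margin of error: E = t* × SE = 1.833 × 1.897367 = 3.4779

T-interval: x̄ ± E = 50 ± 3.4779 = (46.5221, 53.4779)

Rounded to 2 decimal places:

(46.52, 53.48)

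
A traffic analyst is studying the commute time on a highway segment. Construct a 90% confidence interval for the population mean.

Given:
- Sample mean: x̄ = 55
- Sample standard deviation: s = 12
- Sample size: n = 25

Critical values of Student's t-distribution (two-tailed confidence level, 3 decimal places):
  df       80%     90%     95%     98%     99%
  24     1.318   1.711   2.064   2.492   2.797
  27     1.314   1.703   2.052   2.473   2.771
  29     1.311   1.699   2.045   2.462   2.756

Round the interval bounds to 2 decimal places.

The population standard deviation σ is unknown (only the sample standard deviation s is given), so use a t-interval with df = n - 1 = 25 - 1 = 24.

For 90% confidence with df = 24, t* = 1.711 (from t-table)

Standard error: SE = s/√n = 12/√25 = 2.400000

Margin of error: E = t* × SE = 1.711 × 2.400000 = 4.1064

T-interval: x̄ ± E = 55 ± 4.1064 = (50.8936, 59.1064)

Rounded to 2 decimal places:

(50.89, 59.11)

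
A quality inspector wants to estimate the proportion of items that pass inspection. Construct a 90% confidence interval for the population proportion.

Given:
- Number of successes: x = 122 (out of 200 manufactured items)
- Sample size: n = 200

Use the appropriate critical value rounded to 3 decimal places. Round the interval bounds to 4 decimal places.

Sample proportion: p̂ = 122/200 = 0.610000

Check conditions for normal approximation:
  np̂ = 122 ≥ 10 ✓
  n(1-p̂) = 78 ≥ 10 ✓

The sample is large enough, so use a z-interval (normal approximation) for the proportion.

For 90% confidence, z* = 1.645 (from standard normal table)

Standard error: SE = √(p̂(1-p̂)/n) = √(0.610000×0.390000/200) = 0.03448913

Margin of error: E = z* × SE = 1.645 × 0.03448913 = 0.056735

Z-interval: p̂ ± E = 0.610000 ± 0.056735 = (0.553265, 0.666735)

Rounded to 4 decimal places:

(0.5533, 0.6667)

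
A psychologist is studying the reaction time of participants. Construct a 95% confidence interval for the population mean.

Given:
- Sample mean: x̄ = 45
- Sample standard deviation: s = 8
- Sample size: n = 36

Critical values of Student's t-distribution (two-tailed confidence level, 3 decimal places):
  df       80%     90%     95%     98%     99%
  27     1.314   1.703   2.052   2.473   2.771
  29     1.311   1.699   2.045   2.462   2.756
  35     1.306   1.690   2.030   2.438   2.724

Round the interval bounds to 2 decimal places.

The population standard deviation σ is unknown (only the sample standard deviation s is given), so use a t-interval with df = n - 1 = 36 - 1 = 35.

For 95% confidence with df = 35, t* = 2.030 (from t-table)

Standard error: SE = s/√n = 8/√36 = 1.333333

Margin of error: E = t* × SE = 2.030 × 1.333333 = 2.7067

T-interval: x̄ ± E = 45 ± 2.7067 = (42.2933, 47.7067)

Rounded to 2 decimal places:

(42.29, 47.71)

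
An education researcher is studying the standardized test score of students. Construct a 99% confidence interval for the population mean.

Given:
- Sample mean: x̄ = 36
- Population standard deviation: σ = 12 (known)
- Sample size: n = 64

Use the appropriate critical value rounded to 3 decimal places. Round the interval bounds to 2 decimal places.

The population standard deviation σ is known, so use a z-interval (standard normal critical value).

For 99% confidence, z* = 2.576 (from standard normal table)

Standard error: SE = σ/√n = 12/√64 = 1.500000

Margin of error: E = z* × SE = 2.576 × 1.500000 = 3.8640

Z-interval: x̄ ± E = 36 ± 3.8640 = (32.1360, 39.8640)

Rounded to 2 decimal places:

(32.14, 39.86)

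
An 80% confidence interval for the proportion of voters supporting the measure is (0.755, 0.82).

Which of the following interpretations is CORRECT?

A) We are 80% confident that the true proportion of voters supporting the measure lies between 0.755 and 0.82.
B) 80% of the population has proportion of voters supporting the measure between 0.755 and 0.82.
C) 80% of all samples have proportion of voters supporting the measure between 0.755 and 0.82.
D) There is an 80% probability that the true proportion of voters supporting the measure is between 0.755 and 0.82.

A confidence interval represents our confidence in the procedure, not a probability statement about the parameter.

Key concept: If we repeated this sampling process many times and computed an 80% CI each time, about 80% of those intervals would contain the true population parameter.

For this specific interval (0.755, 0.82):
- Midpoint (point estimate): 0.7875
- Margin of error: 0.0325

The correct interpretation is the one stating confidence that the true parameter lies in the interval — option A.

A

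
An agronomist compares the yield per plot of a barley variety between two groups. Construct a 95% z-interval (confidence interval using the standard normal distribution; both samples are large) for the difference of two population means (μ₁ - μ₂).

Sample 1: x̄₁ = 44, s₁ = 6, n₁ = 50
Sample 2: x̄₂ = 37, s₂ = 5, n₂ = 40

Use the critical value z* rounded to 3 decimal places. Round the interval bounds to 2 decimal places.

Both samples are large (n₁ = 50 ≥ 30, n₂ = 40 ≥ 30), so a z-interval for the difference of means applies.

Point estimate: x̄₁ - x̄₂ = 44 - 37 = 7

Standard error: SE = √(s₁²/n₁ + s₂²/n₂)
= √(6²/50 + 5²/40)
= √(0.720000 + 0.625000)
= 1.159741

For 95% confidence, z* = 1.96 (from standard normal table)
Margin of error: E = z* × SE = 1.96 × 1.159741 = 2.2731

Z-interval: (x̄₁ - x̄₂) ± E = 7 ± 2.2731 = (4.7269, 9.2731)

Rounded to 2 decimal places:

(4.73, 9.27)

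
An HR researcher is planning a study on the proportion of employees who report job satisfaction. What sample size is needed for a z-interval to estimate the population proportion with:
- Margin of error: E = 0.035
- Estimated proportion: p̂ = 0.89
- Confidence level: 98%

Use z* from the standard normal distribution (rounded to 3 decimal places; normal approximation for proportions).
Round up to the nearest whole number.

Using z* for proportion z-interval (normal approximation).

For 98% confidence, z* = 2.326 (from standard normal table)

Sample size formula for proportion z-interval: n = z*²p̂(1-p̂)/E²

n = 2.326² × 0.89 × 0.11 / 0.035²
  = 5.410276 × 0.0979 / 0.001225
  = 432.3804

Round up to the nearest whole number: n = 433

433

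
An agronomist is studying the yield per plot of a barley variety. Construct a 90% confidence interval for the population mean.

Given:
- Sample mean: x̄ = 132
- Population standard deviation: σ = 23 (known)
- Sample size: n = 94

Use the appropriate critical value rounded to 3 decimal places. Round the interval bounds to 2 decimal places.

The population standard deviation σ is known, so use a z-interval (standard normal critical value).

For 90% confidence, z* = 1.645 (from standard normal table)

Standard error: SE = σ/√n = 23/√94 = 2.372269

Margin of error: E = z* × SE = 1.645 × 2.372269 = 3.9024

Z-interval: x̄ ± E = 132 ± 3.9024 = (128.0976, 135.9024)

Rounded to 2 decimal places:

(128.10, 135.90)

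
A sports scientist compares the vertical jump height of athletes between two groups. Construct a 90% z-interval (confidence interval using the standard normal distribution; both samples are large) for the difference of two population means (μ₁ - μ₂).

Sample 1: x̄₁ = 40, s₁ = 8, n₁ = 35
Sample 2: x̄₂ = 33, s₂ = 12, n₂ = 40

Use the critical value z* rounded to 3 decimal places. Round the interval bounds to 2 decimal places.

Both samples are large (n₁ = 35 ≥ 30, n₂ = 40 ≥ 30), so a z-interval for the difference of means applies.

Point estimate: x̄₁ - x̄₂ = 40 - 33 = 7

Standard error: SE = √(s₁²/n₁ + s₂²/n₂)
= √(8²/35 + 12²/40)
= √(1.828571 + 3.600000)
= 2.329929

For 90% confidence, z* = 1.645 (from standard normal table)
Margin of error: E = z* × SE = 1.645 × 2.329929 = 3.8327

Z-interval: (x̄₁ - x̄₂) ± E = 7 ± 3.8327 = (3.1673, 10.8327)

Rounded to 2 decimal places:

(3.17, 10.83)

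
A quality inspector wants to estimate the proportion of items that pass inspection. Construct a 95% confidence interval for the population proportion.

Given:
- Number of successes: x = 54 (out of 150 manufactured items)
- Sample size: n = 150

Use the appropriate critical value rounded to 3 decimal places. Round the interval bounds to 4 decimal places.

Sample proportion: p̂ = 54/150 = 0.360000

Check conditions for normal approximation:
  np̂ = 54 ≥ 10 ✓
  n(1-p̂) = 96 ≥ 10 ✓

The sample is large enough, so use a z-interval (normal approximation) for the proportion.

For 95% confidence, z* = 1.96 (from standard normal table)

Standard error: SE = √(p̂(1-p̂)/n) = √(0.360000×0.640000/150) = 0.03919184

Margin of error: E = z* × SE = 1.96 × 0.03919184 = 0.076816

Z-interval: p̂ ± E = 0.360000 ± 0.076816 = (0.283184, 0.436816)

Rounded to 4 decimal places:

(0.2832, 0.4368)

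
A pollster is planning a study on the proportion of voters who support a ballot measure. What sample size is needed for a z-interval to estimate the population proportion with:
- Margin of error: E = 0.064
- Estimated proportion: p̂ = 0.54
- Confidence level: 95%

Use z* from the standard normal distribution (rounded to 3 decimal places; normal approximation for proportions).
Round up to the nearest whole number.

Using z* for proportion z-interval (normal approximation).

For 95% confidence, z* = 1.96 (from standard normal table)

Sample size formula for proportion z-interval: n = z*²p̂(1-p̂)/E²

n = 1.96² × 0.54 × 0.46 / 0.064²
  = 3.8416 × 0.2484 / 0.004096
  = 232.9720

Round up to the nearest whole number: n = 233

233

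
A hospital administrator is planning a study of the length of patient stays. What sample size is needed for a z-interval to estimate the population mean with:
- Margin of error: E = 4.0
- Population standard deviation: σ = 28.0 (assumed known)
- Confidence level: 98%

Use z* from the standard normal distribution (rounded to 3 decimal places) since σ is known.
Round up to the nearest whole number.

Using z* since population σ is known (z-interval formula).

For 98% confidence, z* = 2.326 (from standard normal table)

Sample size formula for z-interval: n = (z*σ/E)²

n = (2.326 × 28.0 / 4.0)²
  = (16.282000)²
  = 265.1035

Round up to the nearest whole number: n = 266

266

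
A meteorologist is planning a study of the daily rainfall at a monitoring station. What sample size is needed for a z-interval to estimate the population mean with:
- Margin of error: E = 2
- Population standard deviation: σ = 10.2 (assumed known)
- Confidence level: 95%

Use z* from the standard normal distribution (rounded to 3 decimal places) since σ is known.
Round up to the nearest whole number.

Using z* since population σ is known (z-interval formula).

For 95% confidence, z* = 1.96 (from standard normal table)

Sample size formula for z-interval: n = (z*σ/E)²

n = (1.96 × 10.2 / 2)²
  = (9.996000)²
  = 99.9200

Round up to the nearest whole number: n = 100

100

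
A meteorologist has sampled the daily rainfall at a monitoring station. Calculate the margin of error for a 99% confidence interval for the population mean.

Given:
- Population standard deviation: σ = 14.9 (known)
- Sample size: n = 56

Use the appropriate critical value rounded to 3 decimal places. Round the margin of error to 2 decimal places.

The population standard deviation σ is known, so use the z-interval margin of error formula.

For 99% confidence, z* = 2.576 (from standard normal table)

Margin of error formula for z-interval: E = z* × σ/√n

E = 2.576 × 14.9/√56
  = 2.576 × 1.991096
  = 5.1291

Rounded to 2 decimal places:

5.13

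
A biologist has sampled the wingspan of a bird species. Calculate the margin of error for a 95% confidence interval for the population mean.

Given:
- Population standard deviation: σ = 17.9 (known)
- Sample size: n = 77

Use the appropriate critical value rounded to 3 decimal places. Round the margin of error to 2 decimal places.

The population standard deviation σ is known, so use the z-interval margin of error formula.

For 95% confidence, z* = 1.96 (from standard normal table)

Margin of error formula for z-interval: E = z* × σ/√n

E = 1.96 × 17.9/√77
  = 1.96 × 2.039894
  = 3.9982

Rounded to 2 decimal places:

4.00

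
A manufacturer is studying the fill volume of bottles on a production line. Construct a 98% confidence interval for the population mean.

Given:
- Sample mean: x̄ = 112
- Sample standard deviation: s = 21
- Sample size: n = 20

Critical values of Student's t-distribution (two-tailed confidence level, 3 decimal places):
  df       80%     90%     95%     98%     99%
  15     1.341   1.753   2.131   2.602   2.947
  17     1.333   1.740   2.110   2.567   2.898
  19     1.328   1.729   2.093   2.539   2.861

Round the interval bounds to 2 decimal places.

The population standard deviation σ is unknown (only the sample standard deviation s is given), so use a t-interval with df = n - 1 = 20 - 1 = 19.

For 98% confidence with df = 19, t* = 2.539 (from t-table)

Standard error: SE = s/√n = 21/√20 = 4.695743

Margin of error: E = t* × SE = 2.539 × 4.695743 = 11.9225

T-interval: x̄ ± E = 112 ± 11.9225 = (100.0775, 123.9225)

Rounded to 2 decimal places:

(100.08, 123.92)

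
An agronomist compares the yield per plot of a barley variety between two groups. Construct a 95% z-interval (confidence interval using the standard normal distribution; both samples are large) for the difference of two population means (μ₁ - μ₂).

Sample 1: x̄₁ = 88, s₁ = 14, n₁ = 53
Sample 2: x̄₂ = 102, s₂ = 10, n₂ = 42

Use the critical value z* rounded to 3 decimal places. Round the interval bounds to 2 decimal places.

Both samples are large (n₁ = 53 ≥ 30, n₂ = 42 ≥ 30), so a z-interval for the difference of means applies.

Point estimate: x̄₁ - x̄₂ = 88 - 102 = -14

Standard error: SE = √(s₁²/n₁ + s₂²/n₂)
= √(14²/53 + 10²/42)
= √(3.698113 + 2.380952)
= 2.465576

For 95% confidence, z* = 1.96 (from standard normal table)
Margin of error: E = z* × SE = 1.96 × 2.465576 = 4.8325

Z-interval: (x̄₁ - x̄₂) ± E = -14 ± 4.8325 = (-18.8325, -9.1675)

Rounded to 2 decimal places:

(-18.83, -9.17)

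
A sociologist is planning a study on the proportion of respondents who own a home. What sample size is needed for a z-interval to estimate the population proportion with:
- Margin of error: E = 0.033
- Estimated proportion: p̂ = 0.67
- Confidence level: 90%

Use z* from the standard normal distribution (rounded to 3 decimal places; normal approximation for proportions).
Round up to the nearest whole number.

Using z* for proportion z-interval (normal approximation).

For 90% confidence, z* = 1.645 (from standard normal table)

Sample size formula for proportion z-interval: n = z*²p̂(1-p̂)/E²

n = 1.645² × 0.67 × 0.33 / 0.033²
  = 2.706025 × 0.2211 / 0.001089
  = 549.4051

Round up to the nearest whole number: n = 550

550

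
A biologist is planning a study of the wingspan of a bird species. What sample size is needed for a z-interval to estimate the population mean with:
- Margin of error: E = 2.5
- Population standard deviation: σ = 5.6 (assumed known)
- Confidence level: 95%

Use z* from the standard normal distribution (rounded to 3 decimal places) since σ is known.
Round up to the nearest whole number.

Using z* since population σ is known (z-interval formula).

For 95% confidence, z* = 1.96 (from standard normal table)

Sample size formula for z-interval: n = (z*σ/E)²

n = (1.96 × 5.6 / 2.5)²
  = (4.390400)²
  = 19.2756

Round up to the nearest whole number: n = 20

20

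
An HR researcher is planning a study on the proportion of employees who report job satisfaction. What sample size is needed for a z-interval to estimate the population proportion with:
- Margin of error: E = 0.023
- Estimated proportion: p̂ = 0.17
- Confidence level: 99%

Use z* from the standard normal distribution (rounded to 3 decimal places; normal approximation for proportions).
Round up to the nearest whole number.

Using z* for proportion z-interval (normal approximation).

For 99% confidence, z* = 2.576 (from standard normal table)

Sample size formula for proportion z-interval: n = z*²p̂(1-p̂)/E²

n = 2.576² × 0.17 × 0.83 / 0.023²
  = 6.635776 × 0.1411 / 0.000529
  = 1769.9584

Round up to the nearest whole number: n = 1770

1770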